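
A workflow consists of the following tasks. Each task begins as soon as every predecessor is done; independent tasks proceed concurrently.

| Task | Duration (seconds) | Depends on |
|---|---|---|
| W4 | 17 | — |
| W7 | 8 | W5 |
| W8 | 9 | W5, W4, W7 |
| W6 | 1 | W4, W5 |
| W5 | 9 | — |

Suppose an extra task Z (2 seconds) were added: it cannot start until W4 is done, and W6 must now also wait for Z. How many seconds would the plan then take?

26

Originally the plan takes 26 seconds.
With Z inserted, W6 now waits for max(W4, W5, Z).
New critical path: W4→W8 = 17+9 = 26 ⇒ 26 seconds.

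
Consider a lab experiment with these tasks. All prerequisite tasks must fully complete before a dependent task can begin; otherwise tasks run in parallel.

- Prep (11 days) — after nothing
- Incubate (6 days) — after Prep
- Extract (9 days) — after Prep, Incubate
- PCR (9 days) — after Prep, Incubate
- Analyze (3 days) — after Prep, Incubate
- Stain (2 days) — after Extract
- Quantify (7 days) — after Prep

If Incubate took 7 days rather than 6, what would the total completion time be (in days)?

29

As given, the longest chain is Prep→Incubate→Extract→Stain = 11+6+9+2 = 28, so the finish is 28 days.
Incubate is on the critical path; changing it to 7 makes that path 29 days.
No other chain overtakes it, so the finish is 29 days.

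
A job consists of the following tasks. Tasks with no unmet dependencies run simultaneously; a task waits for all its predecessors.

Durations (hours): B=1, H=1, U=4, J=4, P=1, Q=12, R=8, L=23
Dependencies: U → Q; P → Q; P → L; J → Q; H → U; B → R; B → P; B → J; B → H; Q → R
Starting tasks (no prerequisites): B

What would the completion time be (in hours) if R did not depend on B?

26

Original critical path: B→H→U→Q→R = 1+1+4+12+8 = 26 ⇒ 26 hours.
Dropping B→R doesn't change R's earliest start (18); another predecessor still binds.
The longest chain is now B→H→U→Q→R = 1+1+4+12+8 = 26, so the job takes 26 hours.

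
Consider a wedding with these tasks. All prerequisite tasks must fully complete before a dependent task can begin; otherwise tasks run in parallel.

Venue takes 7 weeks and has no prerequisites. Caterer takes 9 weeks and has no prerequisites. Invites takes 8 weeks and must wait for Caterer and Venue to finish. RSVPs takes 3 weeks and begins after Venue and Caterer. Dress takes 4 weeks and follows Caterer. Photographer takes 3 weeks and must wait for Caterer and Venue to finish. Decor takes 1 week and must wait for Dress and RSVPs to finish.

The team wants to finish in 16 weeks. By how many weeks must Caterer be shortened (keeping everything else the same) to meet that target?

1

Current finish: 17 weeks; target: 16.
Caterer is on every critical path, so each week cut from Caterer cuts the finish by one (this holds down to a finish of 15).
Need 17 − 16 = 1 week off Caterer → Caterer becomes 8 weeks, finish becomes 16.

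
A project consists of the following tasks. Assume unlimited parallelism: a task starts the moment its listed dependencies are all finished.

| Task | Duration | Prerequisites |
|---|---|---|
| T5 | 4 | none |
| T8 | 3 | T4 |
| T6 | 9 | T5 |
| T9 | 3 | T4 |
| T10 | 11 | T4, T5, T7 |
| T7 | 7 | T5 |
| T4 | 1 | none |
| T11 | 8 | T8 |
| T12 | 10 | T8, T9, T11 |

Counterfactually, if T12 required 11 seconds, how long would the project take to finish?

Baseline: T4→T8→T11→T12 = 1+3+8+10 = 22 → 22 seconds.
Since T12 is critical, the +1 change carries straight to that chain (now 23 seconds).
No other chain overtakes it, so the finish is 23 seconds.

23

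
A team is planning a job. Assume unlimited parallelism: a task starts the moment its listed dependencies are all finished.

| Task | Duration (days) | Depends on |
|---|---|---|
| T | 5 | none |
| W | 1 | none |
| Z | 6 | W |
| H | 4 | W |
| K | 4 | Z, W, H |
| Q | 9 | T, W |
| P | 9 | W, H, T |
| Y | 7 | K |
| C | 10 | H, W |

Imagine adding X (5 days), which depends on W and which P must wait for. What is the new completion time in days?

Originally the schedule takes 18 days.
With X inserted, P now waits for max(W, H, T, X).
New critical path: W→Z→K→Y = 1+6+4+7 = 18 ⇒ 18 days.

18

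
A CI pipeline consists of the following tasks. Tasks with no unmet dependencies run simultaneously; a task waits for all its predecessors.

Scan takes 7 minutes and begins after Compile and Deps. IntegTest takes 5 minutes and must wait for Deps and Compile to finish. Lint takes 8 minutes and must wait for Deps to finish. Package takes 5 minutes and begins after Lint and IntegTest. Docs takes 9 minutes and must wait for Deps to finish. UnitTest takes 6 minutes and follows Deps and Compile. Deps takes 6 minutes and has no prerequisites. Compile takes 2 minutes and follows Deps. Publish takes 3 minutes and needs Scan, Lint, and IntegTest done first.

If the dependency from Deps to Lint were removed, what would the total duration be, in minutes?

18

Before: longest chain Deps→Lint→Package = 6+8+5 = 19, finish 19.
Without Deps→Lint, Lint's earliest start moves from 6 to 0.
New critical path: Deps→Compile→IntegTest→Package = 6+2+5+5 = 18 ⇒ 18 minutes.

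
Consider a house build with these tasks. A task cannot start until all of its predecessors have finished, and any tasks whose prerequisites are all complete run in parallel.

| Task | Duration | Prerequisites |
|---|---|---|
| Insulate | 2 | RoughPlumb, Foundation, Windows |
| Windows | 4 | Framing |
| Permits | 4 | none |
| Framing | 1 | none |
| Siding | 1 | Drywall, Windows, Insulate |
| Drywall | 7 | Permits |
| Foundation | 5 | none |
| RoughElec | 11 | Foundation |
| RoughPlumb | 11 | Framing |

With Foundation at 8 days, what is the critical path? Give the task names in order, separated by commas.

Baseline: Foundation→RoughElec = 5+11 = 16 → 16 days.
Foundation is on the critical path; changing it to 8 makes that path 19 days.
That remains the longest chain; total 19 days.

Foundation, RoughElec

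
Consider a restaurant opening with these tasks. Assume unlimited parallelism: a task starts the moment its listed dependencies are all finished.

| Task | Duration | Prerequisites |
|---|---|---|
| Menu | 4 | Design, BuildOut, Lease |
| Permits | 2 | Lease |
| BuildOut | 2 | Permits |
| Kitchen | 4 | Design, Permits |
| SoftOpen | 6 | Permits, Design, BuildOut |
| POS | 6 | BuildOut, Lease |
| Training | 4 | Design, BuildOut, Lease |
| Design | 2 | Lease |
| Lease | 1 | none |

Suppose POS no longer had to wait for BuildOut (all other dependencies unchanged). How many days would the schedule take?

11

Original critical path: Lease→Permits→BuildOut→POS = 1+2+2+6 = 11 ⇒ 11 days.
Without BuildOut→POS, POS's earliest start moves from 5 to 1.
New critical path: Lease→Permits→BuildOut→SoftOpen = 1+2+2+6 = 11 ⇒ 11 days.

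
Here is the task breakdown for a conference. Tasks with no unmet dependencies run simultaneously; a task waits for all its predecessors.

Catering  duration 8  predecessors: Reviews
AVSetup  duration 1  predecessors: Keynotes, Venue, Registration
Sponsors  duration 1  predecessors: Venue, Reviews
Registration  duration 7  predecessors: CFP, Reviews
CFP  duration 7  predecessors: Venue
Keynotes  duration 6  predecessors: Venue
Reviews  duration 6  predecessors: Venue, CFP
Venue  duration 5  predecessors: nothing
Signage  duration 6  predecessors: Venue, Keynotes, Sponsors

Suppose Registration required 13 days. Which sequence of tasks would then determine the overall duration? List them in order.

Baseline: Venue→CFP→Reviews→Registration→AVSetup = 5+7+6+7+1 = 26 → 26 days.
Registration is on the critical path; changing it to 13 makes that path 32 days.
No other chain overtakes it, so the finish is 32 days.

Venue, CFP, Reviews, Registration, AVSetup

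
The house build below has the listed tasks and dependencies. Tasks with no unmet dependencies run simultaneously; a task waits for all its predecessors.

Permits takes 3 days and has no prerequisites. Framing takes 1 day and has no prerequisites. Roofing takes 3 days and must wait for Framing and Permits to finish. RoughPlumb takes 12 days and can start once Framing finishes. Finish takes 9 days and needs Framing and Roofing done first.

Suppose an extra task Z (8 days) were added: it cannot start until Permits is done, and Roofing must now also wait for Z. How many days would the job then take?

23

Originally the job takes 15 days.
With Z inserted, Roofing now waits for max(Framing, Permits, Z).
New critical path: Permits→Z→Roofing→Finish = 3+8+3+9 = 23 ⇒ 23 days.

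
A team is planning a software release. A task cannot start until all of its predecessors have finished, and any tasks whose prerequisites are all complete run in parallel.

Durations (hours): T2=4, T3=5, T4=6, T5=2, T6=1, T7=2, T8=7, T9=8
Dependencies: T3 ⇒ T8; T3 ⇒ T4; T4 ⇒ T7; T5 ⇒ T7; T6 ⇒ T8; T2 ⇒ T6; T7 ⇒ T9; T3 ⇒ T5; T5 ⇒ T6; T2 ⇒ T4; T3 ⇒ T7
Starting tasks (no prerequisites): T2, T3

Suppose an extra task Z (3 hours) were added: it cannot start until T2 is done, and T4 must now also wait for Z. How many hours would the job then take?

23

Originally the job takes 21 hours.
With Z inserted, T4 now waits for max(T3, T2, Z).
New critical path: T2→Z→T4→T7→T9 = 4+3+6+2+8 = 23 ⇒ 23 hours.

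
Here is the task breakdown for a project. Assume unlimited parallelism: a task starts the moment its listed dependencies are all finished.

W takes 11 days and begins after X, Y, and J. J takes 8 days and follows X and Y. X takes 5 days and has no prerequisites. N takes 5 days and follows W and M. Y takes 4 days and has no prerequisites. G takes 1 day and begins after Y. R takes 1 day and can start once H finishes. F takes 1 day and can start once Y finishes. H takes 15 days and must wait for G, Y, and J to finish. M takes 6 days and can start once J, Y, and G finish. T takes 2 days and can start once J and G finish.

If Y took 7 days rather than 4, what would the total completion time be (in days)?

Baseline: X→J→W→N = 5+8+11+5 = 29 → 29 days.
Y has 1 day of float (longest path through it is 28).
The binding chain switches to Y→J→W→N = 7+8+11+5 = 31; finish 31 days.

31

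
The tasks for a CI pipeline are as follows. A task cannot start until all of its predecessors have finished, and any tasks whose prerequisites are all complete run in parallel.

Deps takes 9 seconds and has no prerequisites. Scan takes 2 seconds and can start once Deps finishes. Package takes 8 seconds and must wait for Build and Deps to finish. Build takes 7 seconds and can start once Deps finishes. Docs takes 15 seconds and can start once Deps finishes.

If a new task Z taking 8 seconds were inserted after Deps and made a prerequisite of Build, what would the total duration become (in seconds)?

32

Originally the plan takes 24 seconds.
With Z inserted, Build now waits for max(Deps, Z).
New critical path: Deps→Z→Build→Package = 9+8+7+8 = 32 ⇒ 32 seconds.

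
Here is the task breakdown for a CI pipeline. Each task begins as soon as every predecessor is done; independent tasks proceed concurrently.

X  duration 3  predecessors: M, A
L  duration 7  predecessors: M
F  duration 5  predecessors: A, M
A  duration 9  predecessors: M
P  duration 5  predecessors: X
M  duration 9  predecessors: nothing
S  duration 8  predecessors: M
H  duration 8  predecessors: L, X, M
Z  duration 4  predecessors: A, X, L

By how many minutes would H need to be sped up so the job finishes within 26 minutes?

Current finish: 29 minutes; target: 26.
H is on every critical path, so each minute cut from H cuts the finish by one (this holds down to a finish of 26).
Need 29 − 26 = 3 minutes off H → H becomes 5 minutes, finish becomes 26.

3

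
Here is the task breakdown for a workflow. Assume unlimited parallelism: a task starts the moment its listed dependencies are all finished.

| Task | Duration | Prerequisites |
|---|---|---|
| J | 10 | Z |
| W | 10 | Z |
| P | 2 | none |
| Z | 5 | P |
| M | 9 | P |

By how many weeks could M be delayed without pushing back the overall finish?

6

The longest chain is P→Z→W = 2+5+10 = 17; overall finish 17 weeks.
M finishes as early as 11 and must finish by 17.
Float = 17 − 11 = 6.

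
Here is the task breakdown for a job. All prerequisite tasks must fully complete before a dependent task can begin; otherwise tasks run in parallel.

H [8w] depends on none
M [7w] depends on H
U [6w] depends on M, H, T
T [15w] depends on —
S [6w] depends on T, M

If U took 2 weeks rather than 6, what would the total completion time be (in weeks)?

21

The binding path is H→M→U = 8+7+6 = 21; finish at 21 weeks.
U is on the critical path; changing it to 2 makes that path 17 weeks.
The binding chain switches to H→M→S = 8+7+6 = 21; finish 21 weeks.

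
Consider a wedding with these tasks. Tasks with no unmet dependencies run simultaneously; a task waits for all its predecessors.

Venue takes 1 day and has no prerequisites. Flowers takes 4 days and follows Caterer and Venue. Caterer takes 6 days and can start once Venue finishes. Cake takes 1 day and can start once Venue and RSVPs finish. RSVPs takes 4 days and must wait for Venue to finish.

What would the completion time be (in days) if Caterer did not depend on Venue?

10

Original critical path: Venue→Caterer→Flowers = 1+6+4 = 11 ⇒ 11 days.
Without Venue→Caterer, Caterer's earliest start moves from 1 to 0.
After: Caterer→Flowers = 6+4 = 10 → 10 days.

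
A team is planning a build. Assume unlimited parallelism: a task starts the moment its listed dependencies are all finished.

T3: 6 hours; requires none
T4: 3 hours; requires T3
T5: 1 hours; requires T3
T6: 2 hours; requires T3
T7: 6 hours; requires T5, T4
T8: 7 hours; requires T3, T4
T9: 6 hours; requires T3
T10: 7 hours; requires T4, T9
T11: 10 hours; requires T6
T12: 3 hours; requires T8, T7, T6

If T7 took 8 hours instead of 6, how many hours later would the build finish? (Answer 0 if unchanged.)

1

The binding path is T3→T4→T8→T12 = 6+3+7+3 = 19; finish at 19 hours.
T7 is off the critical path — its longest chain is 18 hours, giving 1 of slack.
New critical path: T3→T4→T7→T12 = 6+3+8+3 = 20 ⇒ 20 hours.
Change in finish: 20 − 19 = +1 hours.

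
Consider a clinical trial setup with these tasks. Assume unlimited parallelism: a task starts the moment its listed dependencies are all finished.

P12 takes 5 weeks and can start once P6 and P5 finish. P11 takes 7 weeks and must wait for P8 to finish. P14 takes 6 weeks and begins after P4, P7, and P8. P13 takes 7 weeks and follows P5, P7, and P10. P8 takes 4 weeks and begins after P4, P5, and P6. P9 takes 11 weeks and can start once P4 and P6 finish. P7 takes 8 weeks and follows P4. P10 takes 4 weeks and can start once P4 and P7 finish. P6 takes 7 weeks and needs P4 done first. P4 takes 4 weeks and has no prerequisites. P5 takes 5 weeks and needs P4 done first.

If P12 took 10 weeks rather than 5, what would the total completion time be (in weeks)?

Critical path before the change: P4→P7→P10→P13 = 4+8+4+7 = 23 giving 23 weeks.
P12 has 7 weeks of float (longest path through it is 16).
The critical path is still P4→P7→P10→P13; finish is now 23 weeks.

23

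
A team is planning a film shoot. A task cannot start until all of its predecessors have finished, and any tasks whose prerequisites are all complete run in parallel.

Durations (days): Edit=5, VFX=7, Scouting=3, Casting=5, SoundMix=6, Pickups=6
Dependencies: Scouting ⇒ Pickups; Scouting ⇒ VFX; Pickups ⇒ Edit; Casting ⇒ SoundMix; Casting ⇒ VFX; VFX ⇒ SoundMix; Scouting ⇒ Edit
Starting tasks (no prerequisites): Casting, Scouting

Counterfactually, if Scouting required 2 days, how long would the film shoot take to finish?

18

Critical path before the change: Casting→VFX→SoundMix = 5+7+6 = 18 giving 18 days.
Scouting is off the critical path — its longest chain is 16 days, giving 2 of slack.
No other chain overtakes it, so the finish is 18 days.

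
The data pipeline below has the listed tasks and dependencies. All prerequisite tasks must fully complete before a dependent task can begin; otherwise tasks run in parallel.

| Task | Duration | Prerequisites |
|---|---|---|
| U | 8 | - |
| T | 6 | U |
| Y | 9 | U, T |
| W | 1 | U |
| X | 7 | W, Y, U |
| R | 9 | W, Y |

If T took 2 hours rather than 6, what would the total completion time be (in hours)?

28

As given, the longest chain is U→T→Y→R = 8+6+9+9 = 32, so the finish is 32 hours.
Since T is critical, the -4 change carries straight to that chain (now 28 hours).
That remains the longest chain; total 28 hours.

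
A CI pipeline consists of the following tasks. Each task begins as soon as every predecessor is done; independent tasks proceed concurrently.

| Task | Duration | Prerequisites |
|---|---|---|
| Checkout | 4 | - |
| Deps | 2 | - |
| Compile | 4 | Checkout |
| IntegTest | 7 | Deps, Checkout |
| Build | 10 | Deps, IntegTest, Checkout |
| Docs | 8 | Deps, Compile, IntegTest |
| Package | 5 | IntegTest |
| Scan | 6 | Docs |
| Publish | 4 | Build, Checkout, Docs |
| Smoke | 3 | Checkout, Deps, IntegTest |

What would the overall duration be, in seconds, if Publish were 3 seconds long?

Critical path before the change: Checkout→IntegTest→Build→Publish = 4+7+10+4 = 25 giving 25 seconds.
Since Publish is critical, the -1 change carries straight to that chain (now 24 seconds).
The binding chain switches to Checkout→IntegTest→Docs→Scan = 4+7+8+6 = 25; finish 25 seconds.

25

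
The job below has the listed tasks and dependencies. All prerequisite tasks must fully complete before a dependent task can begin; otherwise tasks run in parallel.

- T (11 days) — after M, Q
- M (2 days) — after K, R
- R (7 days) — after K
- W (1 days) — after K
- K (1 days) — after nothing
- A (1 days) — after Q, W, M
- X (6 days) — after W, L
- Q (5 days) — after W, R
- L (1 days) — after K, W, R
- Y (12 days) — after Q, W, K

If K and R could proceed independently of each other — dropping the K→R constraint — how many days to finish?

Before: longest chain K→R→Q→Y = 1+7+5+12 = 25, finish 25.
Without K→R, R's earliest start moves from 1 to 0.
The longest chain is now R→Q→Y = 7+5+12 = 24, so the job takes 24 days.

24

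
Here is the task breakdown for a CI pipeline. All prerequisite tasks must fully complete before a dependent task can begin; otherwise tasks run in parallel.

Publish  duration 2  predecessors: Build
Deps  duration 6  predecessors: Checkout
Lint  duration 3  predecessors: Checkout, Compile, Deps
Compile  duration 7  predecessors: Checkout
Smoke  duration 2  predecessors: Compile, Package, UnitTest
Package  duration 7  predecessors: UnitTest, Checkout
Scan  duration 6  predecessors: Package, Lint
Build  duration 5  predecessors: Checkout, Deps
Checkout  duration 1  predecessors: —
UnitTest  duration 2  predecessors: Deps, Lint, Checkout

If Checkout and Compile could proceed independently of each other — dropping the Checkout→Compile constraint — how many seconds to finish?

With the dependency in place, Checkout→Compile→Lint→UnitTest→Package→Scan = 1+7+3+2+7+6 = 26 sets the finish at 26 seconds.
Without Checkout→Compile, Compile's earliest start moves from 1 to 0.
After: Checkout→Deps→Lint→UnitTest→Package→Scan = 1+6+3+2+7+6 = 25 → 25 seconds.

25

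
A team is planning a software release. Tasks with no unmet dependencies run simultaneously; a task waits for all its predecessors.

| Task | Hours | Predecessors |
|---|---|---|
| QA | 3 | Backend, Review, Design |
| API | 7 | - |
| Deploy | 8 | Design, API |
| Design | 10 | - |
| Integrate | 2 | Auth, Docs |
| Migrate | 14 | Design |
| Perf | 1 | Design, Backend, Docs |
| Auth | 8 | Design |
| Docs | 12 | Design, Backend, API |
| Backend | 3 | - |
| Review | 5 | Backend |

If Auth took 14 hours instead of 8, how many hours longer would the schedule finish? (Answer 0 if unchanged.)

The binding path is Design→Docs→Integrate = 10+12+2 = 24; finish at 24 hours.
Auth has 4 hours of float (longest path through it is 20).
The binding chain switches to Design→Auth→Integrate = 10+14+2 = 26; finish 26 hours.
Change in finish: 26 − 24 = +2 hours.

2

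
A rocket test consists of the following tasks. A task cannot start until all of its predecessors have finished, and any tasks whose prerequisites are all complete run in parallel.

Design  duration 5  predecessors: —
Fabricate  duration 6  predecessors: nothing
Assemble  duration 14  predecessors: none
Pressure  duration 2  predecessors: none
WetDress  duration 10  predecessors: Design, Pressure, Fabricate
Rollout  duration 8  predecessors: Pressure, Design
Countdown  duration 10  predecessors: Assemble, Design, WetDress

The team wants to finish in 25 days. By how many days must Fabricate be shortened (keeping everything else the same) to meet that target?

1

Current finish: 26 days; target: 25.
Fabricate is on every critical path, so each day cut from Fabricate cuts the finish by one (this holds down to a finish of 25).
Need 26 − 25 = 1 day off Fabricate → Fabricate becomes 5 days, finish becomes 25.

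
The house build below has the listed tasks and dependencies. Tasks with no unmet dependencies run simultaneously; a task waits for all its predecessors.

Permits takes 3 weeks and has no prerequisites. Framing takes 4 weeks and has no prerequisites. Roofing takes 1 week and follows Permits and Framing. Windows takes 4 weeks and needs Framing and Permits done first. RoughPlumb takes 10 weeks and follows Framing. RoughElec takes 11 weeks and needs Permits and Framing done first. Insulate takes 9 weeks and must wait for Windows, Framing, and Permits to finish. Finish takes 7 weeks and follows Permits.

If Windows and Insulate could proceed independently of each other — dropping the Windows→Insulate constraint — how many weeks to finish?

15

With the dependency in place, Framing→Windows→Insulate = 4+4+9 = 17 sets the finish at 17 weeks.
Without Windows→Insulate, Insulate's earliest start moves from 8 to 4.
New critical path: Framing→RoughElec = 4+11 = 15 ⇒ 15 weeks.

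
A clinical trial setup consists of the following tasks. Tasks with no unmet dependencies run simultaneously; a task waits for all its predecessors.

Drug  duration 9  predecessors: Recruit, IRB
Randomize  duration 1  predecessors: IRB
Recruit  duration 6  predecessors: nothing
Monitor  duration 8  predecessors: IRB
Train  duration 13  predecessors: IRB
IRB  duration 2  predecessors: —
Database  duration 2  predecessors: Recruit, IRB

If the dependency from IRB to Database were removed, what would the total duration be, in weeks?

Original critical path: IRB→Train = 2+13 = 15 ⇒ 15 weeks.
Dropping IRB→Database doesn't change Database's earliest start (6); another predecessor still binds.
New critical path: IRB→Train = 2+13 = 15 ⇒ 15 weeks.

15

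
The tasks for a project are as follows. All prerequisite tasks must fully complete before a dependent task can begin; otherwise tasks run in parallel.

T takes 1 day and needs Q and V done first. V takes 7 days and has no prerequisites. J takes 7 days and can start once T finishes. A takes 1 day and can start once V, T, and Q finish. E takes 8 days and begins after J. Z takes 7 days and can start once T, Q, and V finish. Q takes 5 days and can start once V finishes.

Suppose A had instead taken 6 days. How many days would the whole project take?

Baseline: V→Q→T→J→E = 7+5+1+7+8 = 28 → 28 days.
The longest path through A is only 14 days, so A has float 14.
No other chain overtakes it, so the finish is 28 days.

28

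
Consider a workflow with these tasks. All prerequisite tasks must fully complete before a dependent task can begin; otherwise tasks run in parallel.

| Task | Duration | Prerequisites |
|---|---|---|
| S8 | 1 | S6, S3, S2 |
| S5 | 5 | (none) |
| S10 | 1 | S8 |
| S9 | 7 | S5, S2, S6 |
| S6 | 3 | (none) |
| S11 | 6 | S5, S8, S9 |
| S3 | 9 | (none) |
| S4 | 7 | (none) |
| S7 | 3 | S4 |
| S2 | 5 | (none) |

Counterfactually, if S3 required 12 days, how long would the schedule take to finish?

19

As given, the longest chain is S2→S9→S11 = 5+7+6 = 18, so the finish is 18 days.
The longest path through S3 is only 16 days, so S3 has float 2.
The binding chain switches to S3→S8→S11 = 12+1+6 = 19; finish 19 days.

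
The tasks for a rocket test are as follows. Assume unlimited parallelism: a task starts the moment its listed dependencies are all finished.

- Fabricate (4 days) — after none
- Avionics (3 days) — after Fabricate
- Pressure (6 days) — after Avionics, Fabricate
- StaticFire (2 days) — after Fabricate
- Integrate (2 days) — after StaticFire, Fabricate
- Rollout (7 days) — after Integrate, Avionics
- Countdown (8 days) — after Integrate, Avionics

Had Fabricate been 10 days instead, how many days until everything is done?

22

Actual critical path: Fabricate→StaticFire→Integrate→Countdown = 4+2+2+8 = 16 ⇒ 16 days.
Fabricate is on the critical path; changing it to 10 makes that path 22 days.
The critical path is still Fabricate→StaticFire→Integrate→Countdown; finish is now 22 days.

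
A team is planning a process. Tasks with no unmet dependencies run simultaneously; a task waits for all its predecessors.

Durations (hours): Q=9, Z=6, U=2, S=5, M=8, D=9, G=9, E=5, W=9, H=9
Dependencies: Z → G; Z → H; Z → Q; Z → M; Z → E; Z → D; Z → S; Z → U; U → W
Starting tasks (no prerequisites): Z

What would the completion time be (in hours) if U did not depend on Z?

15

With the dependency in place, Z→U→W = 6+2+9 = 17 sets the finish at 17 hours.
Without Z→U, U's earliest start moves from 6 to 0.
After: Z→G = 6+9 = 15 → 15 hours.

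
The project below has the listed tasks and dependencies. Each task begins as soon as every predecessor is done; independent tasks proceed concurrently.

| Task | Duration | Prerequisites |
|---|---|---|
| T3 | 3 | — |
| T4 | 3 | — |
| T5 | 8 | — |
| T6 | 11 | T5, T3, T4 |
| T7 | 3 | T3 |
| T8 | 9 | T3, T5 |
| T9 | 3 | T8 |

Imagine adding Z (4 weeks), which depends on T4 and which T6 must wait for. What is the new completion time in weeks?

Originally the project takes 20 weeks.
With Z inserted, T6 now waits for max(T5, T3, T4, Z).
New critical path: T5→T8→T9 = 8+9+3 = 20 ⇒ 20 weeks.

20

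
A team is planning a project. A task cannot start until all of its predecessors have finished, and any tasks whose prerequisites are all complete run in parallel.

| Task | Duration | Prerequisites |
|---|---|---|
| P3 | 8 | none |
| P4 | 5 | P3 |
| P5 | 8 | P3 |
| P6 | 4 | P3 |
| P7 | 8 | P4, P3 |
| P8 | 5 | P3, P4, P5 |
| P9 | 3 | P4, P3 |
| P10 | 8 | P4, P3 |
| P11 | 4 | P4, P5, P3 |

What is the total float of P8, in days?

The longest chain is P3→P4→P7 = 8+5+8 = 21; overall finish 21 days.
The longest chain containing P8 totals 21 days.
Slack of P8 = 16 − 16 = 0 days.

0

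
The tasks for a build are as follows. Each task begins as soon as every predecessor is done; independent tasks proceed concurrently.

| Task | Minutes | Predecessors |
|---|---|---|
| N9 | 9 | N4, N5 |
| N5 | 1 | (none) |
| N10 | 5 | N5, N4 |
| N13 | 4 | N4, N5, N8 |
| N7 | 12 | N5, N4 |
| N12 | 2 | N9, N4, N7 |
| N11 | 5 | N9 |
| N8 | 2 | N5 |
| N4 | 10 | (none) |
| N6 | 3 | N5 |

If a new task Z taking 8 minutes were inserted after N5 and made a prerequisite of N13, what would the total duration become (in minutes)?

24

Originally the schedule takes 24 minutes.
With Z inserted, N13 now waits for max(N4, N5, N8, Z).
New critical path: N4→N7→N12 = 10+12+2 = 24 ⇒ 24 minutes.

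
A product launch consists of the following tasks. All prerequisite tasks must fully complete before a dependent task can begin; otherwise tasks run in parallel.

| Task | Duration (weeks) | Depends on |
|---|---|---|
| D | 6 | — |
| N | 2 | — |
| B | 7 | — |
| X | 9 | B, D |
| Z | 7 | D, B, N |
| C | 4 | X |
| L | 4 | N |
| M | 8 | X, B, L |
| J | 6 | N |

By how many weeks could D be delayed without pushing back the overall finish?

1

The longest chain is B→X→M = 7+9+8 = 24; overall finish 24 weeks.
D finishes as early as 6 and must finish by 7.
Float = 24 − 23 = 1.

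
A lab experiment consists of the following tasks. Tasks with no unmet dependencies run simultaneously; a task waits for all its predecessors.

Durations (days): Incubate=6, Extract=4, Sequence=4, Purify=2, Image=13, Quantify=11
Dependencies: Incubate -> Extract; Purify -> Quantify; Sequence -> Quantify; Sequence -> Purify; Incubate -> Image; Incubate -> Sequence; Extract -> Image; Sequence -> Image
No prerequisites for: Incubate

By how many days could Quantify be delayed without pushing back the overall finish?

The longest chain is Incubate→Extract→Image = 6+4+13 = 23; overall finish 23 days.
The longest chain containing Quantify totals 23 days.
Float = 23 − 23 = 0.

0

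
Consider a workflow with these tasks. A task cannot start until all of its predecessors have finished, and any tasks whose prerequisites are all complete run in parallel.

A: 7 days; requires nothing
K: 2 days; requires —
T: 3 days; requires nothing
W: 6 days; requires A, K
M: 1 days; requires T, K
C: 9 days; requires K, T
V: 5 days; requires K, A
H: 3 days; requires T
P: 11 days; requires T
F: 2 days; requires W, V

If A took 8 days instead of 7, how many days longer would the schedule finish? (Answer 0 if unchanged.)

1

Baseline: A→W→F = 7+6+2 = 15 → 15 days.
Since A is critical, the +1 change carries straight to that chain (now 16 days).
The critical path is still A→W→F; finish is now 16 days.
Change in finish: 16 − 15 = +1 days.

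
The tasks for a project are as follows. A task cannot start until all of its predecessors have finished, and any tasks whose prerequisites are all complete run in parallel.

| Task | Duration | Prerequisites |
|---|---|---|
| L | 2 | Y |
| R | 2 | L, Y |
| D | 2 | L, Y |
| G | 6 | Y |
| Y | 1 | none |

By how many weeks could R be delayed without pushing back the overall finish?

2

The longest chain is Y→G = 1+6 = 7; overall finish 7 weeks.
R finishes as early as 5 and must finish by 7.
Slack of R = 5 − 3 = 2 weeks.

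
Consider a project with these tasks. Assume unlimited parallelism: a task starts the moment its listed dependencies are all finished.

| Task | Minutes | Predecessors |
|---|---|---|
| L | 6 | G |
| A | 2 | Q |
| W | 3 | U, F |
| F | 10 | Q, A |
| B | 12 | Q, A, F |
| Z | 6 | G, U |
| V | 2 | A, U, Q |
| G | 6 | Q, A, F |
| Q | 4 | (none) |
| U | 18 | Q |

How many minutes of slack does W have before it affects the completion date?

3

Q→A→F→G→L = 4+2+10+6+6 = 28 sets the makespan at 28 minutes.
The longest chain containing W totals 25 minutes.
Float = 28 − 25 = 3.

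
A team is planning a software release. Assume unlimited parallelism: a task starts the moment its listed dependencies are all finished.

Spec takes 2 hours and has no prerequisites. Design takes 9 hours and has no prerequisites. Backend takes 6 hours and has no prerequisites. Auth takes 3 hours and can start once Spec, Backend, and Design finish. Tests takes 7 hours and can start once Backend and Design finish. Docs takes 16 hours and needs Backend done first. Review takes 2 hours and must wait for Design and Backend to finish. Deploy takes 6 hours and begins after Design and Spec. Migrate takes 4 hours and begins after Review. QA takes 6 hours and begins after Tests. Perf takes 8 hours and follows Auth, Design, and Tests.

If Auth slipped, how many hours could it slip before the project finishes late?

Design→Tests→Perf = 9+7+8 = 24 sets the makespan at 24 hours.
Longest path through Auth: 20 hours (earliest finish 12, latest finish 16).
So Auth can slip 16 − 12 = 4 hours.

4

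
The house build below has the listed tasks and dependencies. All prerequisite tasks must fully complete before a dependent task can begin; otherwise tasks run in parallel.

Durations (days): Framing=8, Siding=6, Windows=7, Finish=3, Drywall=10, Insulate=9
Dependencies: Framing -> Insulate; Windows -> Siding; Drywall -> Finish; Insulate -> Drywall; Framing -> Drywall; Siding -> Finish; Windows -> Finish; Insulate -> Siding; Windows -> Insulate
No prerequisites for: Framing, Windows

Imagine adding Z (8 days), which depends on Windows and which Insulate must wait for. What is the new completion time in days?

Originally the project takes 30 days.
With Z inserted, Insulate now waits for max(Windows, Framing, Z).
New critical path: Windows→Z→Insulate→Drywall→Finish = 7+8+9+10+3 = 37 ⇒ 37 days.

37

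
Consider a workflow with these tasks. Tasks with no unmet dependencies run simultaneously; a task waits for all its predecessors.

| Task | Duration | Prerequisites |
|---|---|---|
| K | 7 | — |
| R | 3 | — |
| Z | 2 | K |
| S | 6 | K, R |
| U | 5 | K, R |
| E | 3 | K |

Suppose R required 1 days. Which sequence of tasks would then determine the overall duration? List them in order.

Critical path before the change: K→S = 7+6 = 13 giving 13 days.
R is off the critical path — its longest chain is 9 days, giving 4 of slack.
The critical path is still K→S; finish is now 13 days.

K, S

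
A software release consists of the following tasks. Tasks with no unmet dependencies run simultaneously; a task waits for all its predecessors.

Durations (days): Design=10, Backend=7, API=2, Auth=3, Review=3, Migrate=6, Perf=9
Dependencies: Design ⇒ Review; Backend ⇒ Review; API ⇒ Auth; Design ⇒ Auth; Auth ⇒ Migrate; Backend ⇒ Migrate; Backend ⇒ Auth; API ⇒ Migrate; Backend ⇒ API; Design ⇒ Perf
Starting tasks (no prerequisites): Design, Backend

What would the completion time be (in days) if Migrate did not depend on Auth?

With the dependency in place, Design→Auth→Migrate = 10+3+6 = 19 sets the finish at 19 days.
Without Auth→Migrate, Migrate's earliest start moves from 13 to 9.
New critical path: Design→Perf = 10+9 = 19 ⇒ 19 days.

19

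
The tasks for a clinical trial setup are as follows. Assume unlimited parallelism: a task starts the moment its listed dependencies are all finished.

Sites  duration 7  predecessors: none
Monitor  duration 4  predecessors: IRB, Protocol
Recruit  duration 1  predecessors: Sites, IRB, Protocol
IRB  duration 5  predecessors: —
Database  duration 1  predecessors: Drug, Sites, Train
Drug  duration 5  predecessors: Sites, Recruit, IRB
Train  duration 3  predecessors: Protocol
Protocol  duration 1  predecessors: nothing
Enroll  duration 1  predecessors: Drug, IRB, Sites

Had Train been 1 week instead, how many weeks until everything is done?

The binding path is Sites→Recruit→Drug→Enroll = 7+1+5+1 = 14; finish at 14 weeks.
The longest path through Train is only 5 weeks, so Train has float 9.
No other chain overtakes it, so the finish is 14 weeks.

14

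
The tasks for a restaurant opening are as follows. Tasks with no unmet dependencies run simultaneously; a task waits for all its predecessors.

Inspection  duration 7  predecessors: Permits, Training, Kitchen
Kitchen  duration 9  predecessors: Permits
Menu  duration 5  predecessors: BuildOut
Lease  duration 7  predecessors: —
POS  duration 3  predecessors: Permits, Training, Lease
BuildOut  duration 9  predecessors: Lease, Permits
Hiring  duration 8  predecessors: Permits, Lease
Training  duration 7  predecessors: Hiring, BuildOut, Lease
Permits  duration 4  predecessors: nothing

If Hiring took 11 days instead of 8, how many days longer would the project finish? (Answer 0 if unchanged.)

2

As given, the longest chain is Lease→BuildOut→Training→Inspection = 7+9+7+7 = 30, so the finish is 30 days.
Hiring is off the critical path — its longest chain is 29 days, giving 1 of slack.
The binding chain switches to Lease→Hiring→Training→Inspection = 7+11+7+7 = 32; finish 32 days.
Change in finish: 32 − 30 = +2 days.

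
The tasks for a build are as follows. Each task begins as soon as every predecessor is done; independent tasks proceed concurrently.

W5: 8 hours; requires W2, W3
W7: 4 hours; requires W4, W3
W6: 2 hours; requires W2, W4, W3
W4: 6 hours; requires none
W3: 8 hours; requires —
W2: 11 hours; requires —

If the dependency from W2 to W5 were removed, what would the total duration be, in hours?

16

With the dependency in place, W2→W5 = 11+8 = 19 sets the finish at 19 hours.
Without W2→W5, W5's earliest start moves from 11 to 8.
New critical path: W3→W5 = 8+8 = 16 ⇒ 16 hours.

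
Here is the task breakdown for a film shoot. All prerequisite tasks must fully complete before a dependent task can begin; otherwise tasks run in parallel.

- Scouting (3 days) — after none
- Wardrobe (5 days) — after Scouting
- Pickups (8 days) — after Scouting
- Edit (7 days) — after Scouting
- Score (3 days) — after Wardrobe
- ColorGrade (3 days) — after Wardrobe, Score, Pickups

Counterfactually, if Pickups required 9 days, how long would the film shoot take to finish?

The binding path is Scouting→Pickups→ColorGrade = 3+8+3 = 14; finish at 14 days.
Pickups lies on that path, so at 9 days the path becomes 15 days.
That remains the longest chain; total 15 days.

15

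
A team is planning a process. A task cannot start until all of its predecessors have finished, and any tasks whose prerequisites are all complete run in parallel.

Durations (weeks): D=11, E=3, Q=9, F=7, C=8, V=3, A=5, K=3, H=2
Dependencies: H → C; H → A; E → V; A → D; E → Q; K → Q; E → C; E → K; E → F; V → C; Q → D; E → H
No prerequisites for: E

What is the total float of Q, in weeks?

E→K→Q→D = 3+3+9+11 = 26 sets the makespan at 26 weeks.
The longest chain containing Q totals 26 weeks.
Slack of Q = 6 − 6 = 0 weeks.

0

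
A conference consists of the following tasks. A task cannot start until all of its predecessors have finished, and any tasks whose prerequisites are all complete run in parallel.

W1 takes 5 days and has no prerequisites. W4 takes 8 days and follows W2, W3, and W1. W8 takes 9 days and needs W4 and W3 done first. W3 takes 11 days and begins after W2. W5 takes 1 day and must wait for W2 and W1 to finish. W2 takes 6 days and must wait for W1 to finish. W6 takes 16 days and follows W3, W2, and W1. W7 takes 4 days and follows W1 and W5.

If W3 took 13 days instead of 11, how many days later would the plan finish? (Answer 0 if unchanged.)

2

Critical path before the change: W1→W2→W3→W4→W8 = 5+6+11+8+9 = 39 giving 39 days.
W3 is on the critical path; changing it to 13 makes that path 41 days.
No other chain overtakes it, so the finish is 41 days.
Change in finish: 41 − 39 = +2 days.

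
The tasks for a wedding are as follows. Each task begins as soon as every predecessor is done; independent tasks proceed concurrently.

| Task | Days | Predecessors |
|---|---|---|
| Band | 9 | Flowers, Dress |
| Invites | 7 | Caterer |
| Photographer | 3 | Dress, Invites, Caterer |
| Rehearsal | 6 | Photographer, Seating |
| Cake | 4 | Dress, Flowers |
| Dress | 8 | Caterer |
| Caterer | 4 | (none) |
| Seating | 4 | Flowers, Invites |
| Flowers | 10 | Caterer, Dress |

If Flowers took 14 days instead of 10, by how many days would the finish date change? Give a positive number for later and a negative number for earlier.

The binding path is Caterer→Dress→Flowers→Seating→Rehearsal = 4+8+10+4+6 = 32; finish at 32 days.
Since Flowers is critical, the +4 change carries straight to that chain (now 36 days).
That remains the longest chain; total 36 days.
Change in finish: 36 − 32 = +4 days.

4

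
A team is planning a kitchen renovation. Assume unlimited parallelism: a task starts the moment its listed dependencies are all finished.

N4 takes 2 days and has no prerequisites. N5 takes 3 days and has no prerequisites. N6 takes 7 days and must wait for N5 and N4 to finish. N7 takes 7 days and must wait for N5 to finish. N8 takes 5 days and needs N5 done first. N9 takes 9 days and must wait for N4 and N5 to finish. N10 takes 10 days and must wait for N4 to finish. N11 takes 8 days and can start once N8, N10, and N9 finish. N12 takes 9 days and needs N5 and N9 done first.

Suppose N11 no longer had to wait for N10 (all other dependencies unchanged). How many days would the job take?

Before: longest chain N5→N9→N12 = 3+9+9 = 21, finish 21.
Dropping N10→N11 doesn't change N11's earliest start (12); another predecessor still binds.
The longest chain is now N5→N9→N12 = 3+9+9 = 21, so the job takes 21 days.

21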